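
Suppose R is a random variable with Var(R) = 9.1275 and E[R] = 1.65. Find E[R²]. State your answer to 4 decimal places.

11.8500

E[R²] = Var(R) + (E[R])² = 9.1275 + (1.65)² = 11.85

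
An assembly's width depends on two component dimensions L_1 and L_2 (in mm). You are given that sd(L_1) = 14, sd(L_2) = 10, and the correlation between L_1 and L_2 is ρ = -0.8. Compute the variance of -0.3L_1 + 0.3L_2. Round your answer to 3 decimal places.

46.800

V(L_1) = (14)² = 196;  V(L_2) = (10)² = 100
Cov(L_1,L_2) = ρ·sd(L_1)·sd(L_2) = -0.8·14·10 = -112
V(-0.3L_1 + 0.3L_2) = (-0.3)²·V(L_1) + (0.3)²·V(L_2) + 2·(-0.3)·(0.3)·Cov(L_1,L_2)
= 0.09·196 + 0.09·100 + -0.18·-112 = 46.8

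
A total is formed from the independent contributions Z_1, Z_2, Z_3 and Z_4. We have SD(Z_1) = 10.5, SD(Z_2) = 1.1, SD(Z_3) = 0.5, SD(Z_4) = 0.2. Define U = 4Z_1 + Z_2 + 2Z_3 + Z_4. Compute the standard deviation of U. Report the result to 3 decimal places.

42.027

var(Z_1) = 110.25, var(Z_2) = 1.21, var(Z_3) = 0.25, var(Z_4) = 0.04
By independence, var(U) = (4)²var(Z_1) + (1)²var(Z_2) + (2)²var(Z_3) + (1)²var(Z_4)
= (4)²·110.25 + (1)²·1.21 + (2)²·0.25 + (1)²·0.04 = 1766.25
SD(U) = √1766.25 ≈ 42.027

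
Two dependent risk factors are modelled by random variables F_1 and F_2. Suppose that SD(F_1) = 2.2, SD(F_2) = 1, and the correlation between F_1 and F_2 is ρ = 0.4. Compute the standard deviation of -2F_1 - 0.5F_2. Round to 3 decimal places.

V(F_1) = (2.2)² = 4.84;  V(F_2) = (1)² = 1
Cov(F_1,F_2) = ρ·SD(F_1)·SD(F_2) = 0.4·2.2·1 = 0.88
V(-2F_1 - 0.5F_2) = (-2)²·V(F_1) + (-0.5)²·V(F_2) + 2·(-2)·(-0.5)·Cov(F_1,F_2)
= 4·4.84 + 0.25·1 + 2·0.88 = 21.37
SD(-2F_1 - 0.5F_2) = √21.37 ≈ 4.623

4.623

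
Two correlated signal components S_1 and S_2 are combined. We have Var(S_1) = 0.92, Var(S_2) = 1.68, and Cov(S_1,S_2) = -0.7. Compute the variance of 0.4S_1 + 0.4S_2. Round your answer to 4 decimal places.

0.1920

Var(0.4S_1 + 0.4S_2) = (0.4)²·Var(S_1) + (0.4)²·Var(S_2) + 2·(0.4)·(0.4)·Cov(S_1,S_2)
= 0.16·0.92 + 0.16·1.68 + 0.32·-0.7 = 0.192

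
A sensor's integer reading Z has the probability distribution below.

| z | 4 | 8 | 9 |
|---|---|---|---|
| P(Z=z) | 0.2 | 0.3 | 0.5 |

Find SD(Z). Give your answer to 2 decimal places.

1.90

E[Z] = (4)(0.2) + (8)(0.3) + (9)(0.5) = 7.7
E[Z²] = (4)²(0.2) + (8)²(0.3) + (9)²(0.5) = 62.9
var(Z) = E[Z²] − (E[Z])² = 62.9 − (7.7)² = 3.61
SD(Z) = √3.61 ≈ 1.90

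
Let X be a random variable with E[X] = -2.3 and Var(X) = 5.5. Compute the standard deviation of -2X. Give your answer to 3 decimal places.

4.690

Var(-2X) = (-2)²·5.5 = 22
sd(-2X) = √22 ≈ 4.690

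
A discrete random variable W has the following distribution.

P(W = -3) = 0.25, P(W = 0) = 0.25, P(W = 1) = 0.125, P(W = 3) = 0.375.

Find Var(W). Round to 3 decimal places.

E[W] = (-3)(0.25) + (0)(0.25) + (1)(0.125) + (3)(0.375) = 0.5
E[W²] = (-3)²(0.25) + (0)²(0.25) + (1)²(0.125) + (3)²(0.375) = 5.75
Var(W) = E[W²] − (E[W])² = 5.75 − (0.5)² = 5.5

5.500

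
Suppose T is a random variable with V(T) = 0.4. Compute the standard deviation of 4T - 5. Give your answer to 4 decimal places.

2.5298

V(4T - 5) = (4)²·0.4 = 6.4
σ(4T - 5) = √6.4 ≈ 2.5298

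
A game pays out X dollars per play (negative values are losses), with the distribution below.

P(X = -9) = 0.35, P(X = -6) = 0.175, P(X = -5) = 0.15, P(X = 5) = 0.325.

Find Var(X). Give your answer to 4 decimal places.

35.4694

E[X] = (-9)(0.35) + (-6)(0.175) + (-5)(0.15) + (5)(0.325) = -3.325
E[X²] = (-9)²(0.35) + (-6)²(0.175) + (-5)²(0.15) + (5)²(0.325) = 46.525
Var(X) = E[X²] − (E[X])² = 46.525 − (-3.325)² = 35.469375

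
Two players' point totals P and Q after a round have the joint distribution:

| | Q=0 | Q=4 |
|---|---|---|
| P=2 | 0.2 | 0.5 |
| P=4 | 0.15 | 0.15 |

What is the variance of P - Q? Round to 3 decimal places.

5.200

E[P] = 2.6,  E[Q] = 2.6,  E[PQ] = 6.4
Var(P) = 7.6 − (2.6)² = 0.84;  Var(Q) = 10.4 − (2.6)² = 3.64
Cov(P,Q) = 6.4 − (2.6)(2.6) = -0.36
Var(P - Q) = (1)²·0.84 + (-1)²·3.64 + 2·(1)·(-1)·-0.36 = 5.2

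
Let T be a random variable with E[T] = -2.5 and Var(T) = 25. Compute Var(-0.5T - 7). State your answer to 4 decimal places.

Var(-0.5T - 7) = (-0.5)²·Var(T) = 0.25·25 = 6.25

6.2500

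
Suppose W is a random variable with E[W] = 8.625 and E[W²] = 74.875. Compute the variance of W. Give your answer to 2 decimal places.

0.48

var(W) = 74.875 − (8.625)² = 0.484375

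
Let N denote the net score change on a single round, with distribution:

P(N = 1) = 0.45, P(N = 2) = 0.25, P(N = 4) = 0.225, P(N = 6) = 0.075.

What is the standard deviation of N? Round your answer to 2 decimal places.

1.57

E[N] = (1)(0.45) + (2)(0.25) + (4)(0.225) + (6)(0.075) = 2.3
E[N²] = (1)²(0.45) + (2)²(0.25) + (4)²(0.225) + (6)²(0.075) = 7.75
V(N) = E[N²] − (E[N])² = 7.75 − (2.3)² = 2.46
sd(N) = √2.46 ≈ 1.57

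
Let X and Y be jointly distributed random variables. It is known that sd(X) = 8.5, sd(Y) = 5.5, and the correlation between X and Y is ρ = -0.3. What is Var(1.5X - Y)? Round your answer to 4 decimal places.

234.8875

Var(X) = (8.5)² = 72.25;  Var(Y) = (5.5)² = 30.25
Cov(X,Y) = ρ·sd(X)·sd(Y) = -0.3·8.5·5.5 = -14.025
Var(1.5X - Y) = (1.5)²·Var(X) + (-1)²·Var(Y) + 2·(1.5)·(-1)·Cov(X,Y)
= 2.25·72.25 + 1·30.25 + -3·-14.025 = 234.8875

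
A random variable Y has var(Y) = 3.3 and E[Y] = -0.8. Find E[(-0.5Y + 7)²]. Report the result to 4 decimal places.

55.5850

E[-0.5Y + 7] = -0.5·-0.8 + 7 = 7.4
var(-0.5Y + 7) = (-0.5)²·3.3 = 0.825
E[(-0.5Y + 7)²] = var((-0.5Y + 7)) + (E[(-0.5Y + 7)])² = 0.825 + (7.4)² = 55.585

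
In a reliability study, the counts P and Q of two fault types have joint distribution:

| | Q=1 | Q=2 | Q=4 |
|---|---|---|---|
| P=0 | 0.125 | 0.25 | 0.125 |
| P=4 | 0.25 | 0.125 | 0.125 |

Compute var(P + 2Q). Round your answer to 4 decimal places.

8.4375

E[P] = 2,  E[Q] = 2.125,  E[PQ] = 4
var(P) = 8 − (2)² = 4;  var(Q) = 5.875 − (2.125)² = 1.359375
Cov(P,Q) = 4 − (2)(2.125) = -0.25
var(P + 2Q) = (1)²·4 + (2)²·1.359375 + 2·(1)·(2)·-0.25 = 8.4375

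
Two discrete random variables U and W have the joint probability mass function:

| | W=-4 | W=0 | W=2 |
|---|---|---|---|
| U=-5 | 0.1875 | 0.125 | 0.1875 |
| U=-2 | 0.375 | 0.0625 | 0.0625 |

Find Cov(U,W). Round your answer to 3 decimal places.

-1.500

E[U] = -3.5,  E[W] = -1.75
E[UW] = 4.625
Cov(U,W) = E[UW] − E[U]E[W] = 4.625 − (-3.5)(-1.75) = -1.5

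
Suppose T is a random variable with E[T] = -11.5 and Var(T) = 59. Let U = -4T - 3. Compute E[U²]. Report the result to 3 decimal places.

E[-4T - 3] = -4·-11.5 − 3 = 43
Var(-4T - 3) = (-4)²·59 = 944
E[U²] = Var(U) + (E[U])² = 944 + (43)² = 2793

2793.000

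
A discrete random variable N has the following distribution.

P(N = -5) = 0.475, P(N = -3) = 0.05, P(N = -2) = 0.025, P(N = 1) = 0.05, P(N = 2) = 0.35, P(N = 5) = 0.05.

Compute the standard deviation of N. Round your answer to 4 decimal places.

E[N] = (-5)(0.475) + (-3)(0.05) + (-2)(0.025) + (1)(0.05) + (2)(0.35) + (5)(0.05) = -1.575
E[N²] = (-5)²(0.475) + (-3)²(0.05) + (-2)²(0.025) + (1)²(0.05) + (2)²(0.35) + (5)²(0.05) = 15.125
V(N) = E[N²] − (E[N])² = 15.125 − (-1.575)² = 12.644375
σ(N) = √12.644375 ≈ 3.5559

3.5559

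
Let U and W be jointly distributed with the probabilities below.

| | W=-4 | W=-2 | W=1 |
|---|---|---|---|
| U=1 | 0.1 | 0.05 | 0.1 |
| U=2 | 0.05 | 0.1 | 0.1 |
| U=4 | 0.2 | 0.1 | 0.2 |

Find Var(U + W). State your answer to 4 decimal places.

E[U] = 2.75,  E[W] = -1.5,  E[UW] = -4.2
Var(U) = 9.25 − (2.75)² = 1.6875;  Var(W) = 7 − (-1.5)² = 4.75
cov(U,W) = -4.2 − (2.75)(-1.5) = -0.075
Var(U + W) = (1)²·1.6875 + (1)²·4.75 + 2·(1)·(1)·-0.075 = 6.2875

6.2875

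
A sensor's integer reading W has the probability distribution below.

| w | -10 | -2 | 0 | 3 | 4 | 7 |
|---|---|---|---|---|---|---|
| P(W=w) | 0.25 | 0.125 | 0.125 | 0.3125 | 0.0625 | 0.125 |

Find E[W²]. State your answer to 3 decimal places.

35.438

E[W²] = (-10)²(0.25) + (-2)²(0.125) + (0)²(0.125) + (3)²(0.3125) + (4)²(0.0625) + (7)²(0.125) = 35.4375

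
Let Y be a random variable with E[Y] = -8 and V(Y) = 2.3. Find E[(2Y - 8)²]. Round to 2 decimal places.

585.20

E[2Y - 8] = 2·-8 − 8 = -24
V(2Y - 8) = (2)²·2.3 = 9.2
E[(2Y - 8)²] = V((2Y - 8)) + (E[(2Y - 8)])² = 9.2 + (-24)² = 585.2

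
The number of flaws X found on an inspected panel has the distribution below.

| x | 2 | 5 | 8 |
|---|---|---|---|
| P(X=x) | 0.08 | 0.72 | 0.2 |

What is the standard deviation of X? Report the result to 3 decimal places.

E[X] = (2)(0.08) + (5)(0.72) + (8)(0.2) = 5.36
E[X²] = (2)²(0.08) + (5)²(0.72) + (8)²(0.2) = 31.12
Var(X) = E[X²] − (E[X])² = 31.12 − (5.36)² = 2.3904
SD(X) = √2.3904 ≈ 1.546

1.546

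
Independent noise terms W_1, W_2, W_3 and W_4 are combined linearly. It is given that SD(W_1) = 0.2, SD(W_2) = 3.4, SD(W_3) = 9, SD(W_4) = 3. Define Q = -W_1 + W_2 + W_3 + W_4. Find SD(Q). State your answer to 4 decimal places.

V(W_1) = 0.04, V(W_2) = 11.56, V(W_3) = 81, V(W_4) = 9
By independence, V(Q) = (-1)²V(W_1) + (1)²V(W_2) + (1)²V(W_3) + (1)²V(W_4)
= (-1)²·0.04 + (1)²·11.56 + (1)²·81 + (1)²·9 = 101.6
SD(Q) = √101.6 ≈ 10.0797

10.0797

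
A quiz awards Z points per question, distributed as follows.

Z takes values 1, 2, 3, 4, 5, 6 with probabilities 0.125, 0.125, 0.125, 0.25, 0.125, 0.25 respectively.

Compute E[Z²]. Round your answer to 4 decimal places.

E[Z²] = (1)²(0.125) + (2)²(0.125) + (3)²(0.125) + (4)²(0.25) + (5)²(0.125) + (6)²(0.25) = 17.875

17.8750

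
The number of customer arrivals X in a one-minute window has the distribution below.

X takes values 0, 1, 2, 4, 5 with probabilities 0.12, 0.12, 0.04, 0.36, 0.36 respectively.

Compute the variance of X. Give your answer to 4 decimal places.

3.2064

E[X] = (0)(0.12) + (1)(0.12) + (2)(0.04) + (4)(0.36) + (5)(0.36) = 3.44
E[X²] = (0)²(0.12) + (1)²(0.12) + (2)²(0.04) + (4)²(0.36) + (5)²(0.36) = 15.04
Var(X) = E[X²] − (E[X])² = 15.04 − (3.44)² = 3.2064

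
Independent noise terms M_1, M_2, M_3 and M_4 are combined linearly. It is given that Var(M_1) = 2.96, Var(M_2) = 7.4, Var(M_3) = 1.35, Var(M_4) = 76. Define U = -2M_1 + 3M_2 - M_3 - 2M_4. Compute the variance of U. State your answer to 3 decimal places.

By independence, Var(U) = (-2)²Var(M_1) + (3)²Var(M_2) + (-1)²Var(M_3) + (-2)²Var(M_4)
= (-2)²·2.96 + (3)²·7.4 + (-1)²·1.35 + (-2)²·76 = 383.79

383.790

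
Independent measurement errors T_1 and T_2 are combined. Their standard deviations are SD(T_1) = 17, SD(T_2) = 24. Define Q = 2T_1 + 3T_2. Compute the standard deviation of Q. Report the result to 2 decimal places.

79.62

Var(T_1) = 289, Var(T_2) = 576
By independence, Var(Q) = (2)²Var(T_1) + (3)²Var(T_2)
= (2)²·289 + (3)²·576 = 6340
SD(Q) = √6340 ≈ 79.62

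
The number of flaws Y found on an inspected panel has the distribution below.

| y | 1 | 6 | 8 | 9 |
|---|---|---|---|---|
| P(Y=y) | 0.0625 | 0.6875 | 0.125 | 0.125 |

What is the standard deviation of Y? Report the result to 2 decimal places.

1.76

E[Y] = (1)(0.0625) + (6)(0.6875) + (8)(0.125) + (9)(0.125) = 6.3125
E[Y²] = (1)²(0.0625) + (6)²(0.6875) + (8)²(0.125) + (9)²(0.125) = 42.9375
Var(Y) = E[Y²] − (E[Y])² = 42.9375 − (6.3125)² = 3.08984375
SD(Y) = √3.08984375 ≈ 1.76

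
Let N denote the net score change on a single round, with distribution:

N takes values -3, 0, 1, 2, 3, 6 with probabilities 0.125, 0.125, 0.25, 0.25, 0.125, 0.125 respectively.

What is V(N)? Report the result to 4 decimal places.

5.7500

E[N] = (-3)(0.125) + (0)(0.125) + (1)(0.25) + (2)(0.25) + (3)(0.125) + (6)(0.125) = 1.5
E[N²] = (-3)²(0.125) + (0)²(0.125) + (1)²(0.25) + (2)²(0.25) + (3)²(0.125) + (6)²(0.125) = 8
V(N) = E[N²] − (E[N])² = 8 − (1.5)² = 5.75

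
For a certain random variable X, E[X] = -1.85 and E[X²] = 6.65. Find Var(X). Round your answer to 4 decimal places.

Var(X) = 6.65 − (-1.85)² = 3.2275

3.2275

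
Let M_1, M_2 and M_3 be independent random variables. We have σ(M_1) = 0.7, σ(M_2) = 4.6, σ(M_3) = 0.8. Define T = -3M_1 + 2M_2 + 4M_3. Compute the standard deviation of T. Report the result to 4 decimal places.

9.9644

Var(M_1) = 0.49, Var(M_2) = 21.16, Var(M_3) = 0.64
By independence, Var(T) = (-3)²Var(M_1) + (2)²Var(M_2) + (4)²Var(M_3)
= (-3)²·0.49 + (2)²·21.16 + (4)²·0.64 = 99.29
σ(T) = √99.29 ≈ 9.9644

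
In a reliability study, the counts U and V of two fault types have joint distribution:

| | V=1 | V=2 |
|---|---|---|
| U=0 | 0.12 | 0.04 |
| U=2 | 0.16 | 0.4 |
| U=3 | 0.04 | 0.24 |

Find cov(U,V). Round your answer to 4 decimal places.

0.1872

E[U] = 1.96,  E[V] = 1.68
E[UV] = 3.48
cov(U,V) = E[UV] − E[U]E[V] = 3.48 − (1.96)(1.68) = 0.1872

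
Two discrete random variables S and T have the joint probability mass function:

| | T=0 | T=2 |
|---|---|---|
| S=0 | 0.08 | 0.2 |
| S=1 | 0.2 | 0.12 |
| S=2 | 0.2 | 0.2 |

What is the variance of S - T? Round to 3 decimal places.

1.914

E[S] = 1.12,  E[T] = 1.04,  E[ST] = 1.04
V(S) = 1.92 − (1.12)² = 0.6656;  V(T) = 2.08 − (1.04)² = 0.9984
Cov(S,T) = 1.04 − (1.12)(1.04) = -0.1248
V(S - T) = (1)²·0.6656 + (-1)²·0.9984 + 2·(1)·(-1)·-0.1248 = 1.9136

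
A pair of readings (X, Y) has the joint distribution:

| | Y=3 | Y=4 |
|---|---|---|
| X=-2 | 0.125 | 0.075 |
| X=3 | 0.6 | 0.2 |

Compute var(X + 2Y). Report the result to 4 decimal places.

E[X] = 2,  E[Y] = 3.275,  E[XY] = 6.45
var(X) = 8 − (2)² = 4;  var(Y) = 10.925 − (3.275)² = 0.199375
cov(X,Y) = 6.45 − (2)(3.275) = -0.1
var(X + 2Y) = (1)²·4 + (2)²·0.199375 + 2·(1)·(2)·-0.1 = 4.3975

4.3975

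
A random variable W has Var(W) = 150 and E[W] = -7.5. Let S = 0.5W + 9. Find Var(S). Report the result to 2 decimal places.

Var(0.5W + 9) = (0.5)²·Var(W) = 0.25·150 = 37.5

37.50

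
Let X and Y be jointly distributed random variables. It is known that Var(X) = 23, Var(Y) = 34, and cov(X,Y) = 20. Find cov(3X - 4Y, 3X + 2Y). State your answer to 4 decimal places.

cov(3X - 4Y, 3X + 2Y) = (3)(3)Var(X) + (-4)(2)Var(Y) + [(3)(2) + (-4)(3)]cov(X,Y)
= 9·23 + -8·34 + -6·20 = -185

-185.0000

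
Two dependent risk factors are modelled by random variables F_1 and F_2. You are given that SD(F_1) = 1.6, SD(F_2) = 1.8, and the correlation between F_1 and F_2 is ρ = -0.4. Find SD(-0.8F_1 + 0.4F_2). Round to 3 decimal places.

Var(F_1) = (1.6)² = 2.56;  Var(F_2) = (1.8)² = 3.24
cov(F_1,F_2) = ρ·SD(F_1)·SD(F_2) = -0.4·1.6·1.8 = -1.152
Var(-0.8F_1 + 0.4F_2) = (-0.8)²·Var(F_1) + (0.4)²·Var(F_2) + 2·(-0.8)·(0.4)·cov(F_1,F_2)
= 0.64·2.56 + 0.16·3.24 + -0.64·-1.152 = 2.89408
SD(-0.8F_1 + 0.4F_2) = √2.89408 ≈ 1.701

1.701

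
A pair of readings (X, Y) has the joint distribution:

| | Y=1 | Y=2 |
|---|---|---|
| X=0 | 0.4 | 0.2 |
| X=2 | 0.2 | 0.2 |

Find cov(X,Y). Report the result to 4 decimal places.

0.0800

E[X] = 0.8,  E[Y] = 1.4
E[XY] = 1.2
cov(X,Y) = E[XY] − E[X]E[Y] = 1.2 − (0.8)(1.4) = 0.08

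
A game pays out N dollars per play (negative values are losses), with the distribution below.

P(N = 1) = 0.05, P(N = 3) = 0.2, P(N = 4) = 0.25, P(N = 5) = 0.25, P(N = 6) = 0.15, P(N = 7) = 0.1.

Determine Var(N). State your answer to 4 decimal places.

E[N] = (1)(0.05) + (3)(0.2) + (4)(0.25) + (5)(0.25) + (6)(0.15) + (7)(0.1) = 4.5
E[N²] = (1)²(0.05) + (3)²(0.2) + (4)²(0.25) + (5)²(0.25) + (6)²(0.15) + (7)²(0.1) = 22.4
Var(N) = E[N²] − (E[N])² = 22.4 − (4.5)² = 2.15

2.1500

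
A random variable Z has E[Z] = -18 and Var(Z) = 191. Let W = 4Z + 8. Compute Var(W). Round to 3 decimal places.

Var(4Z + 8) = (4)²·Var(Z) = 16·191 = 3056

3056.000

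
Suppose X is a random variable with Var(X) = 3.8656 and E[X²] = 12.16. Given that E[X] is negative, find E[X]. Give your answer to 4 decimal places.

(E[X])² = E[X²] − Var(X) = 12.16 − 3.8656 = 8.2944
E[X] = −√8.2944 = -2.88

-2.8800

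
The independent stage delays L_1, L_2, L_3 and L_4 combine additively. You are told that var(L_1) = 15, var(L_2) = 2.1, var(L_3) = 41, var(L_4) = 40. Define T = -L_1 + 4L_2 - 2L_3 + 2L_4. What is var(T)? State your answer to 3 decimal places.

372.600

By independence, var(T) = (-1)²var(L_1) + (4)²var(L_2) + (-2)²var(L_3) + (2)²var(L_4)
= (-1)²·15 + (4)²·2.1 + (-2)²·41 + (2)²·40 = 372.6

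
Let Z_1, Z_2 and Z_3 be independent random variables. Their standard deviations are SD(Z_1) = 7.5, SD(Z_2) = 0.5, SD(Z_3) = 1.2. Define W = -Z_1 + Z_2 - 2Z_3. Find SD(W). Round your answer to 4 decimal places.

var(Z_1) = 56.25, var(Z_2) = 0.25, var(Z_3) = 1.44
By independence, var(W) = (-1)²var(Z_1) + (1)²var(Z_2) + (-2)²var(Z_3)
= (-1)²·56.25 + (1)²·0.25 + (-2)²·1.44 = 62.26
SD(W) = √62.26 ≈ 7.8905

7.8905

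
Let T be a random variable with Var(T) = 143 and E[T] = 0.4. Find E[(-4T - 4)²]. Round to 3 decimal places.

E[-4T - 4] = -4·0.4 − 4 = -5.6
Var(-4T - 4) = (-4)²·143 = 2288
E[(-4T - 4)²] = Var((-4T - 4)) + (E[(-4T - 4)])² = 2288 + (-5.6)² = 2319.36

2319.360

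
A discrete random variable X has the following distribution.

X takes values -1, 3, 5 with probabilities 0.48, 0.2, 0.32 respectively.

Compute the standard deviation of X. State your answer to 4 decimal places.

2.7058

E[X] = (-1)(0.48) + (3)(0.2) + (5)(0.32) = 1.72
E[X²] = (-1)²(0.48) + (3)²(0.2) + (5)²(0.32) = 10.28
Var(X) = E[X²] − (E[X])² = 10.28 − (1.72)² = 7.3216
SD(X) = √7.3216 ≈ 2.7058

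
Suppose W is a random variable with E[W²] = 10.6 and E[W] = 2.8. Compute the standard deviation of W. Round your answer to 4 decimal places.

V(W) = 10.6 − (2.8)² = 2.76
SD(W) = √2.76 ≈ 1.6613

1.6613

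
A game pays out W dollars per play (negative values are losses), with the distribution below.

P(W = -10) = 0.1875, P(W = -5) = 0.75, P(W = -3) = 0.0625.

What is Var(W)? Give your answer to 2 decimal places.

4.28

E[W] = (-10)(0.1875) + (-5)(0.75) + (-3)(0.0625) = -5.8125
E[W²] = (-10)²(0.1875) + (-5)²(0.75) + (-3)²(0.0625) = 38.0625
Var(W) = E[W²] − (E[W])² = 38.0625 − (-5.8125)² = 4.27734375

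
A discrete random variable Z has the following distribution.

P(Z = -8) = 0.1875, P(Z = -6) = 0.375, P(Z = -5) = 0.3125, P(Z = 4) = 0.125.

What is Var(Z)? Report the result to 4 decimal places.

12.1523

E[Z] = (-8)(0.1875) + (-6)(0.375) + (-5)(0.3125) + (4)(0.125) = -4.8125
E[Z²] = (-8)²(0.1875) + (-6)²(0.375) + (-5)²(0.3125) + (4)²(0.125) = 35.3125
Var(Z) = E[Z²] − (E[Z])² = 35.3125 − (-4.8125)² = 12.15234375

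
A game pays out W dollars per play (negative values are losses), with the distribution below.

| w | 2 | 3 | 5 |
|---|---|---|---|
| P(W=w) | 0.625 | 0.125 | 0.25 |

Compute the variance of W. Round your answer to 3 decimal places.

1.609

E[W] = (2)(0.625) + (3)(0.125) + (5)(0.25) = 2.875
E[W²] = (2)²(0.625) + (3)²(0.125) + (5)²(0.25) = 9.875
Var(W) = E[W²] − (E[W])² = 9.875 − (2.875)² = 1.609375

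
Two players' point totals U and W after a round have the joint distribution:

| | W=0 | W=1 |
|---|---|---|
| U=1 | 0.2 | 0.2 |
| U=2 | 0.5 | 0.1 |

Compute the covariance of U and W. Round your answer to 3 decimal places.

E[U] = 1.6,  E[W] = 0.3
E[UW] = 0.4
Cov(U,W) = E[UW] − E[U]E[W] = 0.4 − (1.6)(0.3) = -0.08

-0.080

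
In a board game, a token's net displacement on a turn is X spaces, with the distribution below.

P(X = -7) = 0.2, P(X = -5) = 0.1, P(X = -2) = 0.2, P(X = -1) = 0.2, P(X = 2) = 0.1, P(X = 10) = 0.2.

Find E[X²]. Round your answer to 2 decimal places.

E[X²] = (-7)²(0.2) + (-5)²(0.1) + (-2)²(0.2) + (-1)²(0.2) + (2)²(0.1) + (10)²(0.2) = 33.7

33.70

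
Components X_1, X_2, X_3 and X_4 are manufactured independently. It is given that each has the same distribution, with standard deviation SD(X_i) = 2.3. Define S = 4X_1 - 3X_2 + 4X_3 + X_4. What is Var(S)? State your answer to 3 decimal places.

Var(X_i) = (2.3)² = 5.29
By independence, Var(S) = (4)²Var(X_1) + (-3)²Var(X_2) + (4)²Var(X_3) + (1)²Var(X_4)
= (4)²·5.29 + (-3)²·5.29 + (4)²·5.29 + (1)²·5.29 = 222.18

222.180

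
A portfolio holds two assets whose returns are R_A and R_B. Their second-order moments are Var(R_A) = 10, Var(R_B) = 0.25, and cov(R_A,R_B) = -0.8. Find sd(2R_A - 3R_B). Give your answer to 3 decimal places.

Var(2R_A - 3R_B) = (2)²·Var(R_A) + (-3)²·Var(R_B) + 2·(2)·(-3)·cov(R_A,R_B)
= 4·10 + 9·0.25 + -12·-0.8 = 51.85
sd(2R_A - 3R_B) = √51.85 ≈ 7.201

7.201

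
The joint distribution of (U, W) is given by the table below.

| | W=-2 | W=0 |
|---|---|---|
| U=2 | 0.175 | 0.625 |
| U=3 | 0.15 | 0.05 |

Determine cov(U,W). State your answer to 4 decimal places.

E[U] = 2.2,  E[W] = -0.65
E[UW] = -1.6
cov(U,W) = E[UW] − E[U]E[W] = -1.6 − (2.2)(-0.65) = -0.17

-0.1700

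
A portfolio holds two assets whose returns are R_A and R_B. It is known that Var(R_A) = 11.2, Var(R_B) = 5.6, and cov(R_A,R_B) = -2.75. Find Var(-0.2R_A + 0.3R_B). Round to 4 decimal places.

1.2820

Var(-0.2R_A + 0.3R_B) = (-0.2)²·Var(R_A) + (0.3)²·Var(R_B) + 2·(-0.2)·(0.3)·cov(R_A,R_B)
= 0.04·11.2 + 0.09·5.6 + -0.12·-2.75 = 1.282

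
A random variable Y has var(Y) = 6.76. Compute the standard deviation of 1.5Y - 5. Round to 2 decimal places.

var(1.5Y - 5) = (1.5)²·6.76 = 15.21
σ(1.5Y - 5) = √15.21 ≈ 3.90

3.90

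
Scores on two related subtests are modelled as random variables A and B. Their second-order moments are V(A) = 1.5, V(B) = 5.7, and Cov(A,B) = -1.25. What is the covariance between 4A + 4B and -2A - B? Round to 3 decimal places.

-19.800

Cov(4A + 4B, -2A - B) = (4)(-2)V(A) + (4)(-1)V(B) + [(4)(-1) + (4)(-2)]Cov(A,B)
= -8·1.5 + -4·5.7 + -12·-1.25 = -19.8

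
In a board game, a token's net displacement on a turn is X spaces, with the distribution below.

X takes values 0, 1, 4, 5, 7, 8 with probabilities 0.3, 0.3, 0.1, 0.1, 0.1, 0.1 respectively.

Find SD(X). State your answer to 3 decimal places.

E[X] = (0)(0.3) + (1)(0.3) + (4)(0.1) + (5)(0.1) + (7)(0.1) + (8)(0.1) = 2.7
E[X²] = (0)²(0.3) + (1)²(0.3) + (4)²(0.1) + (5)²(0.1) + (7)²(0.1) + (8)²(0.1) = 15.7
Var(X) = E[X²] − (E[X])² = 15.7 − (2.7)² = 8.41
SD(X) = √8.41 ≈ 2.900

2.900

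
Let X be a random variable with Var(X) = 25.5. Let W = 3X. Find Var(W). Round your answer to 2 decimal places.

229.50

Var(3X) = (3)²·Var(X) = 9·25.5 = 229.5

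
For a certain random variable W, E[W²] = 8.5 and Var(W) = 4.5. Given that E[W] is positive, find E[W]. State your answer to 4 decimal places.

(E[W])² = E[W²] − Var(W) = 8.5 − 4.5 = 4
E[W] = √4 = 2

2.0000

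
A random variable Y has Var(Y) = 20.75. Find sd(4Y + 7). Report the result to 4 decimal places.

18.2209

Var(4Y + 7) = (4)²·20.75 = 332
sd(4Y + 7) = √332 ≈ 18.2209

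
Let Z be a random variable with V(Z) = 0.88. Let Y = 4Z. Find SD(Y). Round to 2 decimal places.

3.75

V(4Z) = (4)²·0.88 = 14.08
SD(Y) = √14.08 ≈ 3.75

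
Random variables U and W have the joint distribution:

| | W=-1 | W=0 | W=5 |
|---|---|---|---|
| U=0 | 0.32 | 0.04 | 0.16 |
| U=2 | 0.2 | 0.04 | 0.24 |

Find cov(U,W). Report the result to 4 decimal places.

E[U] = 0.96,  E[W] = 1.48
E[UW] = 2
cov(U,W) = E[UW] − E[U]E[W] = 2 − (0.96)(1.48) = 0.5792

0.5792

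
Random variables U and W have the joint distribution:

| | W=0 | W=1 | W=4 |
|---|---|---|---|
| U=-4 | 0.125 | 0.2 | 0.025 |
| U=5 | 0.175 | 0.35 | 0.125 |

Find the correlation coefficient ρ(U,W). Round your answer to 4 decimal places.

E[U] = 1.85,  E[W] = 1.15
E[UW] = 3.05
Cov(U,W) = E[UW] − E[U]E[W] = 3.05 − (1.85)(1.15) = 0.9225
V(U) = 18.4275,  V(W) = 1.6275
ρ = 0.9225 / √(18.4275·1.6275) ≈ 0.1685

0.1685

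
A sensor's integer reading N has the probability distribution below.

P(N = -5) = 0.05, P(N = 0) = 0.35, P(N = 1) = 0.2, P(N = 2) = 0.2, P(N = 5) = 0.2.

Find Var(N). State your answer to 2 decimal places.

5.43

E[N] = (-5)(0.05) + (0)(0.35) + (1)(0.2) + (2)(0.2) + (5)(0.2) = 1.35
E[N²] = (-5)²(0.05) + (0)²(0.35) + (1)²(0.2) + (2)²(0.2) + (5)²(0.2) = 7.25
Var(N) = E[N²] − (E[N])² = 7.25 − (1.35)² = 5.4275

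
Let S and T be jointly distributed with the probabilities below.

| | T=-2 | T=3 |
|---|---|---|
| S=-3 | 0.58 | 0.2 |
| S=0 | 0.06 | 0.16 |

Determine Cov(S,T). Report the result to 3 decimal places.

1.212

E[S] = -2.34,  E[T] = -0.2
E[ST] = 1.68
Cov(S,T) = E[ST] − E[S]E[T] = 1.68 − (-2.34)(-0.2) = 1.212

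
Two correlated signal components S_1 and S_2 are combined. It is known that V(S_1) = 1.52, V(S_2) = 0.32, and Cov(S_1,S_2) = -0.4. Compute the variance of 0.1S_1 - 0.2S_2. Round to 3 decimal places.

0.044

V(0.1S_1 - 0.2S_2) = (0.1)²·V(S_1) + (-0.2)²·V(S_2) + 2·(0.1)·(-0.2)·Cov(S_1,S_2)
= 0.01·1.52 + 0.04·0.32 + -0.04·-0.4 = 0.044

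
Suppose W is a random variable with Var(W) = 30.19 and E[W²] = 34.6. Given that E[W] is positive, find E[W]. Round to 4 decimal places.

2.1000

(E[W])² = E[W²] − Var(W) = 34.6 − 30.19 = 4.41
E[W] = √4.41 = 2.1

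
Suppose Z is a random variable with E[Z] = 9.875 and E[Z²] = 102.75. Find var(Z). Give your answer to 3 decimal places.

var(Z) = 102.75 − (9.875)² = 5.234375

5.234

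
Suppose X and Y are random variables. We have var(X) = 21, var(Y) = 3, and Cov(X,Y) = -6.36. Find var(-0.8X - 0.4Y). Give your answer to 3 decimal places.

9.850

var(-0.8X - 0.4Y) = (-0.8)²·var(X) + (-0.4)²·var(Y) + 2·(-0.8)·(-0.4)·Cov(X,Y)
= 0.64·21 + 0.16·3 + 0.64·-6.36 = 9.8496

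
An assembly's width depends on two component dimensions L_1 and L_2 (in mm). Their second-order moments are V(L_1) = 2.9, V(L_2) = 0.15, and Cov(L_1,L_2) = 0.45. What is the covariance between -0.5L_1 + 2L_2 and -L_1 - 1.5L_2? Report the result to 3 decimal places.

Cov(-0.5L_1 + 2L_2, -L_1 - 1.5L_2) = (-0.5)(-1)V(L_1) + (2)(-1.5)V(L_2) + [(-0.5)(-1.5) + (2)(-1)]Cov(L_1,L_2)
= 0.5·2.9 + -3·0.15 + -1.25·0.45 = 0.4375

0.438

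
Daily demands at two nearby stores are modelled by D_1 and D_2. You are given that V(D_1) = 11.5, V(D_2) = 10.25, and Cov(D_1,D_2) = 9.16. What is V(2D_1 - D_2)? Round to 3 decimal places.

19.610

V(2D_1 - D_2) = (2)²·V(D_1) + (-1)²·V(D_2) + 2·(2)·(-1)·Cov(D_1,D_2)
= 4·11.5 + 1·10.25 + -4·9.16 = 19.61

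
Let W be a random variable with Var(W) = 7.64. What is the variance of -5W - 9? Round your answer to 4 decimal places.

191.0000

Var(-5W - 9) = (-5)²·Var(W) = 25·7.64 = 191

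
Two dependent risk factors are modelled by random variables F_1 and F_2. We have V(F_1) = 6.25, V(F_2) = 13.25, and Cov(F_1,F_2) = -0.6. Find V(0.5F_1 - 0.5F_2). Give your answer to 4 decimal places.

5.1750

V(0.5F_1 - 0.5F_2) = (0.5)²·V(F_1) + (-0.5)²·V(F_2) + 2·(0.5)·(-0.5)·Cov(F_1,F_2)
= 0.25·6.25 + 0.25·13.25 + -0.5·-0.6 = 5.175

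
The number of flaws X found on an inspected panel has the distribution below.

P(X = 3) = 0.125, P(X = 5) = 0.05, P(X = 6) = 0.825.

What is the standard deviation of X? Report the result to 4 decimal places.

0.9972

E[X] = (3)(0.125) + (5)(0.05) + (6)(0.825) = 5.575
E[X²] = (3)²(0.125) + (5)²(0.05) + (6)²(0.825) = 32.075
var(X) = E[X²] − (E[X])² = 32.075 − (5.575)² = 0.994375
sd(X) = √0.994375 ≈ 0.9972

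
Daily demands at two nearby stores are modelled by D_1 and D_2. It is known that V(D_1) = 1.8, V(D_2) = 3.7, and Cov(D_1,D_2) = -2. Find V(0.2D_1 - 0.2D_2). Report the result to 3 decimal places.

V(0.2D_1 - 0.2D_2) = (0.2)²·V(D_1) + (-0.2)²·V(D_2) + 2·(0.2)·(-0.2)·Cov(D_1,D_2)
= 0.04·1.8 + 0.04·3.7 + -0.08·-2 = 0.38

0.380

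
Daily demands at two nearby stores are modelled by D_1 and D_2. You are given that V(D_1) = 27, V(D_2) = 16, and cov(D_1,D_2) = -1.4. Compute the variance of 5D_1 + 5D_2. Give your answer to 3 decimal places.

V(5D_1 + 5D_2) = (5)²·V(D_1) + (5)²·V(D_2) + 2·(5)·(5)·cov(D_1,D_2)
= 25·27 + 25·16 + 50·-1.4 = 1005

1005.000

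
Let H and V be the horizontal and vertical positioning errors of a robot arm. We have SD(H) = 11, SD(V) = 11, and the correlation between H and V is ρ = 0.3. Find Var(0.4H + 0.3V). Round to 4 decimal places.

38.9620

Var(H) = (11)² = 121;  Var(V) = (11)² = 121
Cov(H,V) = ρ·SD(H)·SD(V) = 0.3·11·11 = 36.3
Var(0.4H + 0.3V) = (0.4)²·Var(H) + (0.3)²·Var(V) + 2·(0.4)·(0.3)·Cov(H,V)
= 0.16·121 + 0.09·121 + 0.24·36.3 = 38.962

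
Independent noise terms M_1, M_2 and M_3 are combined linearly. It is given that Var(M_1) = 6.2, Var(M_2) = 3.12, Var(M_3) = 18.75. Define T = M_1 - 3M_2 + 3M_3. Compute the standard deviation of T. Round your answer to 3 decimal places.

14.249

By independence, Var(T) = (1)²Var(M_1) + (-3)²Var(M_2) + (3)²Var(M_3)
= (1)²·6.2 + (-3)²·3.12 + (3)²·18.75 = 203.03
sd(T) = √203.03 ≈ 14.249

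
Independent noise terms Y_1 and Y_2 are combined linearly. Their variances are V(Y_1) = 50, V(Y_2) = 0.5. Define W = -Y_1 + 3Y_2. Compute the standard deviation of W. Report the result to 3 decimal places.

By independence, V(W) = (-1)²V(Y_1) + (3)²V(Y_2)
= (-1)²·50 + (3)²·0.5 = 54.5
σ(W) = √54.5 ≈ 7.382

7.382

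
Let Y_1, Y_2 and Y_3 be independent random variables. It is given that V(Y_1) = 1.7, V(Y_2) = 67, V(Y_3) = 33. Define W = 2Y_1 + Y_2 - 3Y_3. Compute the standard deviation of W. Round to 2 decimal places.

By independence, V(W) = (2)²V(Y_1) + (1)²V(Y_2) + (-3)²V(Y_3)
= (2)²·1.7 + (1)²·67 + (-3)²·33 = 370.8
sd(W) = √370.8 ≈ 19.26

19.26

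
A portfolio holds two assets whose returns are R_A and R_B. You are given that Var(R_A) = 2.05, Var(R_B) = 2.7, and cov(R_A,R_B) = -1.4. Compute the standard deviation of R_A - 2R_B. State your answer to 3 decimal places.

4.295

Var(R_A - 2R_B) = (1)²·Var(R_A) + (-2)²·Var(R_B) + 2·(1)·(-2)·cov(R_A,R_B)
= 1·2.05 + 4·2.7 + -4·-1.4 = 18.45
SD(R_A - 2R_B) = √18.45 ≈ 4.295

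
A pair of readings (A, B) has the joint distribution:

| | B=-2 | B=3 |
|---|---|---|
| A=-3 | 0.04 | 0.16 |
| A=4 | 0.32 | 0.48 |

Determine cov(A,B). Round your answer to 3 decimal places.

-1.120

E[A] = 2.6,  E[B] = 1.2
E[AB] = 2
cov(A,B) = E[AB] − E[A]E[B] = 2 − (2.6)(1.2) = -1.12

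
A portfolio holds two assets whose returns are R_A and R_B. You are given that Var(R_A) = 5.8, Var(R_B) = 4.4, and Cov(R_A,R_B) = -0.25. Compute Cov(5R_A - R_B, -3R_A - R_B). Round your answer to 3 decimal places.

Cov(5R_A - R_B, -3R_A - R_B) = (5)(-3)Var(R_A) + (-1)(-1)Var(R_B) + [(5)(-1) + (-1)(-3)]Cov(R_A,R_B)
= -15·5.8 + 1·4.4 + -2·-0.25 = -82.1

-82.100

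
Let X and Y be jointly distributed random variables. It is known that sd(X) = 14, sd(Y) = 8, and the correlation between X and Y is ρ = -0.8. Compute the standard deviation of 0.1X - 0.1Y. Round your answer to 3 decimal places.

V(X) = (14)² = 196;  V(Y) = (8)² = 64
cov(X,Y) = ρ·sd(X)·sd(Y) = -0.8·14·8 = -89.6
V(0.1X - 0.1Y) = (0.1)²·V(X) + (-0.1)²·V(Y) + 2·(0.1)·(-0.1)·cov(X,Y)
= 0.01·196 + 0.01·64 + -0.02·-89.6 = 4.392
sd(0.1X - 0.1Y) = √4.392 ≈ 2.096

2.096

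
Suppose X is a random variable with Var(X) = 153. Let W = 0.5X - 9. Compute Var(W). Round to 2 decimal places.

Var(0.5X - 9) = (0.5)²·Var(X) = 0.25·153 = 38.25

38.25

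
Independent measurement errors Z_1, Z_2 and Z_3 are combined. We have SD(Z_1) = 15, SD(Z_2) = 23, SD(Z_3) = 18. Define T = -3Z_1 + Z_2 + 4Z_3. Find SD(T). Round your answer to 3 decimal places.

87.966

Var(Z_1) = 225, Var(Z_2) = 529, Var(Z_3) = 324
By independence, Var(T) = (-3)²Var(Z_1) + (1)²Var(Z_2) + (4)²Var(Z_3)
= (-3)²·225 + (1)²·529 + (4)²·324 = 7738
SD(T) = √7738 ≈ 87.966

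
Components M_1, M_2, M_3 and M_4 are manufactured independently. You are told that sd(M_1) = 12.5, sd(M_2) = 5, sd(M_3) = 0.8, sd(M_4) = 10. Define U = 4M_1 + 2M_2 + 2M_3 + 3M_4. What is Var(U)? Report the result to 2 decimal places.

3502.56

Var(M_1) = 156.25, Var(M_2) = 25, Var(M_3) = 0.64, Var(M_4) = 100
By independence, Var(U) = (4)²Var(M_1) + (2)²Var(M_2) + (2)²Var(M_3) + (3)²Var(M_4)
= (4)²·156.25 + (2)²·25 + (2)²·0.64 + (3)²·100 = 3502.56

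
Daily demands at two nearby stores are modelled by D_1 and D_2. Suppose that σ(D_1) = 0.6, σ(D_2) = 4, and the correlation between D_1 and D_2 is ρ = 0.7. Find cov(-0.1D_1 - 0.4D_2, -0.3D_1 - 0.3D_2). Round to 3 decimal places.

2.183

Var(D_1) = (0.6)² = 0.36;  Var(D_2) = (4)² = 16
cov(D_1,D_2) = ρ·σ(D_1)·σ(D_2) = 0.7·0.6·4 = 1.68
cov(-0.1D_1 - 0.4D_2, -0.3D_1 - 0.3D_2) = (-0.1)(-0.3)Var(D_1) + (-0.4)(-0.3)Var(D_2) + [(-0.1)(-0.3) + (-0.4)(-0.3)]cov(D_1,D_2)
= 0.03·0.36 + 0.12·16 + 0.15·1.68 = 2.1828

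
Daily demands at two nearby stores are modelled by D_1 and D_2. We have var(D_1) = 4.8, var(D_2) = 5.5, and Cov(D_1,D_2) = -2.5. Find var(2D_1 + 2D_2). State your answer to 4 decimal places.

var(2D_1 + 2D_2) = (2)²·var(D_1) + (2)²·var(D_2) + 2·(2)·(2)·Cov(D_1,D_2)
= 4·4.8 + 4·5.5 + 8·-2.5 = 21.2

21.2000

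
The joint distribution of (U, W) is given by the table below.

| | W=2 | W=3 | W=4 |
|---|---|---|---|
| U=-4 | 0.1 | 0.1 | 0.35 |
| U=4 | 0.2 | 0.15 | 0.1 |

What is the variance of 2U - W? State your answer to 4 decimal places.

E[U] = -0.4,  E[W] = 3.15,  E[UW] = -2.6
V(U) = 16 − (-0.4)² = 15.84;  V(W) = 10.65 − (3.15)² = 0.7275
cov(U,W) = -2.6 − (-0.4)(3.15) = -1.34
V(2U - W) = (2)²·15.84 + (-1)²·0.7275 + 2·(2)·(-1)·-1.34 = 69.4475

69.4475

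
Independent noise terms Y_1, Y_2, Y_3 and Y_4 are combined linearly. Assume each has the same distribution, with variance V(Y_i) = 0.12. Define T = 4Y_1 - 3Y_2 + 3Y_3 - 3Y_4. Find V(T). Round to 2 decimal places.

By independence, V(T) = (4)²V(Y_1) + (-3)²V(Y_2) + (3)²V(Y_3) + (-3)²V(Y_4)
= (4)²·0.12 + (-3)²·0.12 + (3)²·0.12 + (-3)²·0.12 = 5.16

5.16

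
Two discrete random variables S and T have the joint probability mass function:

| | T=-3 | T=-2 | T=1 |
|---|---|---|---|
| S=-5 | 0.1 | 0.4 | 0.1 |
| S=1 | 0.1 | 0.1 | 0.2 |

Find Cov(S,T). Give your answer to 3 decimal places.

E[S] = -2.6,  E[T] = -1.3
E[ST] = 4.7
Cov(S,T) = E[ST] − E[S]E[T] = 4.7 − (-2.6)(-1.3) = 1.32

1.320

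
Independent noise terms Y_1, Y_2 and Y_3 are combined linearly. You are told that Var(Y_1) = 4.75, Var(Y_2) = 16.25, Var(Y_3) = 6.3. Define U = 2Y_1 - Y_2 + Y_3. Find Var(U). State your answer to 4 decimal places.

41.5500

By independence, Var(U) = (2)²Var(Y_1) + (-1)²Var(Y_2) + (1)²Var(Y_3)
= (2)²·4.75 + (-1)²·16.25 + (1)²·6.3 = 41.55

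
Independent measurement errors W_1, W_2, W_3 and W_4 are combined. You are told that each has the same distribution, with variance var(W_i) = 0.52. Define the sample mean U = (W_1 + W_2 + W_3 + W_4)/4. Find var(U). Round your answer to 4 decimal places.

0.1300

By independence, var(U) = (0.25)²var(W_1) + (0.25)²var(W_2) + (0.25)²var(W_3) + (0.25)²var(W_4)
= (0.25)²·0.52 + (0.25)²·0.52 + (0.25)²·0.52 + (0.25)²·0.52 = 0.13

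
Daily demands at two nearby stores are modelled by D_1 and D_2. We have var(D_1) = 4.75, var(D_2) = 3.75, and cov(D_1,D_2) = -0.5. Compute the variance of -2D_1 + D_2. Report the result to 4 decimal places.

var(-2D_1 + D_2) = (-2)²·var(D_1) + (1)²·var(D_2) + 2·(-2)·(1)·cov(D_1,D_2)
= 4·4.75 + 1·3.75 + -4·-0.5 = 24.75

24.7500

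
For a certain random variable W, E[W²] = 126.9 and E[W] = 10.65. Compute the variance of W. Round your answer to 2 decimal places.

13.48

Var(W) = 126.9 − (10.65)² = 13.4775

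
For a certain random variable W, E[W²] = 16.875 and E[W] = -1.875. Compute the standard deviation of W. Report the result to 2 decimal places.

var(W) = 16.875 − (-1.875)² = 13.359375
SD(W) = √13.359375 ≈ 3.66

3.66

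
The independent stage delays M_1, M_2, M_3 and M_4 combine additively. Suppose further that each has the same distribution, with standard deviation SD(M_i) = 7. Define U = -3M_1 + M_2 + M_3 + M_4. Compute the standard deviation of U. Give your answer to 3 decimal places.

24.249

var(M_i) = (7)² = 49
By independence, var(U) = (-3)²var(M_1) + (1)²var(M_2) + (1)²var(M_3) + (1)²var(M_4)
= (-3)²·49 + (1)²·49 + (1)²·49 + (1)²·49 = 588
SD(U) = √588 ≈ 24.249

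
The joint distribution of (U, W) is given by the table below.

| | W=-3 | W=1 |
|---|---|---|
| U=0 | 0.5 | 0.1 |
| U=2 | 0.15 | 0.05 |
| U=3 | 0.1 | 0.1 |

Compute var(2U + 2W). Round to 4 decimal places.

23.2000

E[U] = 1,  E[W] = -2,  E[UW] = -1.4
var(U) = 2.6 − (1)² = 1.6;  var(W) = 7 − (-2)² = 3
Cov(U,W) = -1.4 − (1)(-2) = 0.6
var(2U + 2W) = (2)²·1.6 + (2)²·3 + 2·(2)·(2)·0.6 = 23.2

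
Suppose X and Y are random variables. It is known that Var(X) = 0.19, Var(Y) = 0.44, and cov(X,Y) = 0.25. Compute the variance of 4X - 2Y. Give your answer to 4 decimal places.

Var(4X - 2Y) = (4)²·Var(X) + (-2)²·Var(Y) + 2·(4)·(-2)·cov(X,Y)
= 16·0.19 + 4·0.44 + -16·0.25 = 0.8

0.8000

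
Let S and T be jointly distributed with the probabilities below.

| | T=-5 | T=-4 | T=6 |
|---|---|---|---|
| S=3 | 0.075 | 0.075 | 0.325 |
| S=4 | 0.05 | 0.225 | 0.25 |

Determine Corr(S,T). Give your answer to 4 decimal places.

-0.1976

E[S] = 3.525,  E[T] = 1.625
E[ST] = 5.225
Cov(S,T) = E[ST] − E[S]E[T] = 5.225 − (3.525)(1.625) = -0.503125
V(S) = 0.249375,  V(T) = 25.984375
ρ = -0.503125 / √(0.249375·25.984375) ≈ -0.1976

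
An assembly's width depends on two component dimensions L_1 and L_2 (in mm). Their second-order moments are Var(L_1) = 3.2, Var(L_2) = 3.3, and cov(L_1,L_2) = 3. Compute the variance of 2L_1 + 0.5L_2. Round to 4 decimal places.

19.6250

Var(2L_1 + 0.5L_2) = (2)²·Var(L_1) + (0.5)²·Var(L_2) + 2·(2)·(0.5)·cov(L_1,L_2)
= 4·3.2 + 0.25·3.3 + 2·3 = 19.625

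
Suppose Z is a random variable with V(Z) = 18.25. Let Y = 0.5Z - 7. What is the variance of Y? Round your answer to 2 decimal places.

V(0.5Z - 7) = (0.5)²·V(Z) = 0.25·18.25 = 4.5625

4.56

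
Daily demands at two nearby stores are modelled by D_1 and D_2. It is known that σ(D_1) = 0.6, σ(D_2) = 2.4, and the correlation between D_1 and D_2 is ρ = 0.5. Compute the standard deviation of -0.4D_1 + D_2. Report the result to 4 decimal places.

var(D_1) = (0.6)² = 0.36;  var(D_2) = (2.4)² = 5.76
Cov(D_1,D_2) = ρ·σ(D_1)·σ(D_2) = 0.5·0.6·2.4 = 0.72
var(-0.4D_1 + D_2) = (-0.4)²·var(D_1) + (1)²·var(D_2) + 2·(-0.4)·(1)·Cov(D_1,D_2)
= 0.16·0.36 + 1·5.76 + -0.8·0.72 = 5.2416
σ(-0.4D_1 + D_2) = √5.2416 ≈ 2.2895

2.2895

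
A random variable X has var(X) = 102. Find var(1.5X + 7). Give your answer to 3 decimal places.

229.500

var(1.5X + 7) = (1.5)²·var(X) = 2.25·102 = 229.5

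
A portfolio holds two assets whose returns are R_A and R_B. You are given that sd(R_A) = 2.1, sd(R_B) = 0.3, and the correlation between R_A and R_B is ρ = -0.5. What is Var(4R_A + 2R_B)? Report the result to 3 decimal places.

65.880

Var(R_A) = (2.1)² = 4.41;  Var(R_B) = (0.3)² = 0.09
Cov(R_A,R_B) = ρ·sd(R_A)·sd(R_B) = -0.5·2.1·0.3 = -0.315
Var(4R_A + 2R_B) = (4)²·Var(R_A) + (2)²·Var(R_B) + 2·(4)·(2)·Cov(R_A,R_B)
= 16·4.41 + 4·0.09 + 16·-0.315 = 65.88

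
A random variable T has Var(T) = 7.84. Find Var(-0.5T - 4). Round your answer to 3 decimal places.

Var(-0.5T - 4) = (-0.5)²·Var(T) = 0.25·7.84 = 1.96

1.960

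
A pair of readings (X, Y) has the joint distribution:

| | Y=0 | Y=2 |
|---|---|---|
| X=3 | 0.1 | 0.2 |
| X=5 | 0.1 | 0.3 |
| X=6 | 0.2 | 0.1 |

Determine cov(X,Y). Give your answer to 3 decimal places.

-0.240

E[X] = 4.7,  E[Y] = 1.2
E[XY] = 5.4
cov(X,Y) = E[XY] − E[X]E[Y] = 5.4 − (4.7)(1.2) = -0.24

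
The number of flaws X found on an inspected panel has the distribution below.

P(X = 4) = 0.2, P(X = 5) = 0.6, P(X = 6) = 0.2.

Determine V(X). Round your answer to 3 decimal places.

0.400

E[X] = (4)(0.2) + (5)(0.6) + (6)(0.2) = 5
E[X²] = (4)²(0.2) + (5)²(0.6) + (6)²(0.2) = 25.4
V(X) = E[X²] − (E[X])² = 25.4 − (5)² = 0.4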